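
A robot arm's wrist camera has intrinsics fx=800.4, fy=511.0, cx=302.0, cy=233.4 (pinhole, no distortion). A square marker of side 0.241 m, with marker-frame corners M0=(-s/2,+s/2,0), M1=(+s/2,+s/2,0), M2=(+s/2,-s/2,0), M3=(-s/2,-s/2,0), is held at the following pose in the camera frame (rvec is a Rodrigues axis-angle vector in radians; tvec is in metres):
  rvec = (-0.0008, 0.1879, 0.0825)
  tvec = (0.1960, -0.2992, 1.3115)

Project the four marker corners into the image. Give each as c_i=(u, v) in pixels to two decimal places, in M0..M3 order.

c0=(342.86, 161.06) c1=(490.70, 166.35) c2=(503.22, 70.99) c3=(354.78, 68.90)

Intrinsics K: fx=800.4, fy=511.0, cx=302.0, cy=233.4
Marker side s = 0.241 m; corners in marker frame (Z=0):
  M0 = (-0.1205, +0.1205, 0)
  M1 = (+0.1205, +0.1205, 0)
  M2 = (+0.1205, -0.1205, 0)
  M3 = (-0.1205, -0.1205, 0)
rvec = (-0.0008, 0.1879, 0.0825), |rvec| = θ = 0.20522 rad = 11.758°
Rodrigues: sinθ=0.20378, 1−cosθ=0.02098; R = I + sinθ·[k]× + (1−cosθ)·[k]×²:
    [+0.97902 -0.08200 +0.18655]
    [+0.08185 +0.99661 +0.00852]
    [-0.18662 +0.00693 +0.98241]
t = (0.1960, -0.2992, 1.3115) m
M0: Pc = R·M0+t = (+0.06815, -0.18897, +1.33482); u = 800.4·(+0.06815)/1.33482 + 302.0 = 342.8635, v = 511.0·(-0.18897)/1.33482 + 233.4 = 161.0575
M1: Pc = R·M1+t = (+0.30409, -0.16925, +1.28985); u = 800.4·(+0.30409)/1.28985 + 302.0 = 490.7001, v = 511.0·(-0.16925)/1.28985 + 233.4 = 166.3496
M2: Pc = R·M2+t = (+0.32385, -0.40943, +1.28818); u = 800.4·(+0.32385)/1.28818 + 302.0 = 503.2233, v = 511.0·(-0.40943)/1.28818 + 233.4 = 70.9860
M3: Pc = R·M3+t = (+0.08791, -0.42915, +1.33315); u = 800.4·(+0.08791)/1.33315 + 302.0 = 354.7790, v = 511.0·(-0.42915)/1.33315 + 233.4 = 68.9044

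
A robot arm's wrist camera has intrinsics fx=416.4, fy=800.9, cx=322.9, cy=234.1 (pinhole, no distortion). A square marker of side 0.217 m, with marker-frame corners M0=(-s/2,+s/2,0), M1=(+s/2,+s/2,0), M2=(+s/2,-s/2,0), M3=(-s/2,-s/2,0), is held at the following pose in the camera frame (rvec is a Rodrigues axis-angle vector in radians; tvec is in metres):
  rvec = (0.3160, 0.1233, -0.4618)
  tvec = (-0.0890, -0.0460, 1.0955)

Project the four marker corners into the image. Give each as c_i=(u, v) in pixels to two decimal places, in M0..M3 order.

Intrinsics K: fx=416.4, fy=800.9, cx=322.9, cy=234.1
Marker side s = 0.217 m; corners in marker frame (Z=0):
  M0 = (-0.1085, +0.1085, 0)
  M1 = (+0.1085, +0.1085, 0)
  M2 = (+0.1085, -0.1085, 0)
  M3 = (-0.1085, -0.1085, 0)
rvec = (0.3160, 0.1233, -0.4618), |rvec| = θ = 0.57299 rad = 32.830°
Rodrigues: sinθ=0.54215, 1−cosθ=0.15972; R = I + sinθ·[k]× + (1−cosθ)·[k]×²:
    [+0.88886 +0.45590 +0.04567]
    [-0.41799 +0.84768 -0.32669]
    [-0.18765 +0.27129 +0.94403]
t = (-0.0890, -0.0460, 1.0955) m
M0: Pc = R·M0+t = (-0.13598, +0.09132, +1.14530); u = 416.4·(-0.13598)/1.14530 + 322.9 = 273.4624, v = 800.9·(+0.09132)/1.14530 + 234.1 = 297.9631
M1: Pc = R·M1+t = (+0.05691, +0.00062, +1.10457); u = 416.4·(+0.05691)/1.10457 + 322.9 = 344.3523, v = 800.9·(+0.00062)/1.10457 + 234.1 = 234.5506
M2: Pc = R·M2+t = (-0.04202, -0.18332, +1.04570); u = 416.4·(-0.04202)/1.04570 + 322.9 = 306.1663, v = 800.9·(-0.18332)/1.04570 + 234.1 = 93.6924
M3: Pc = R·M3+t = (-0.23491, -0.09262, +1.08643); u = 416.4·(-0.23491)/1.08643 + 322.9 = 232.8663, v = 800.9·(-0.09262)/1.08643 + 234.1 = 165.8205

c0=(273.46, 297.96) c1=(344.35, 234.55) c2=(306.17, 93.69) c3=(232.87, 165.82)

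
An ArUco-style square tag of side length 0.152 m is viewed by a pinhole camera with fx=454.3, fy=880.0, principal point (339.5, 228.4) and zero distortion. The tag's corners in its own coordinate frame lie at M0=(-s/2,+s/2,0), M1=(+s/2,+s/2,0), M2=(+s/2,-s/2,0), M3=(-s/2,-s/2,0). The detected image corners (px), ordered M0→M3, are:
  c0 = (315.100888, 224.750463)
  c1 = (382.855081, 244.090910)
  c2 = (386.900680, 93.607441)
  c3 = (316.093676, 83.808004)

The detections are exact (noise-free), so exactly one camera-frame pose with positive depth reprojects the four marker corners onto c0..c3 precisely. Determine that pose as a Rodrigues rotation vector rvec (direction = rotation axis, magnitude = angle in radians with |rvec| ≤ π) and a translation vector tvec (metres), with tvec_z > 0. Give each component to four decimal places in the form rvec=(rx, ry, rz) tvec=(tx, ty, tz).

rvec=(0.2404, 0.4445, 0.0824) tvec=(0.0190, -0.0676, 0.9073)

Intrinsics K: fx=454.3, fy=880.0, cx=339.5, cy=228.4
Marker side s = 0.152 m; corners in marker frame (Z=0):
  M0 = (-0.0760, +0.0760, 0)
  M1 = (+0.0760, +0.0760, 0)
  M2 = (+0.0760, -0.0760, 0)
  M3 = (-0.0760, -0.0760, 0)
Detected image corners:
  c0 = (315.100888, 224.750463) px
  c1 = (382.855081, 244.090910) px
  c2 = (386.900680, 93.607441) px
  c3 = (316.093676, 83.808004) px
Planar DLT: solve 8×8 A·h = b for H (H[2,2]=1):
  H  [+295.14155 +79.47496 +349.00541]
  H  [+22.49430 +1001.69107 +162.82353]
  H  [-0.45810 +0.27324 +1.00000]
B = K⁻¹H; ‖b₁‖=1.102174, ‖b₂‖=1.102174; λ = 2/(‖b₁‖+‖b₂‖) = 0.907297, sign → tz>0 ⇒ λ=+0.907297
r₁ = λ·B[:,0] = (+0.90004,+0.13107,-0.41563); r₂ = λ·B[:,1] = (-0.02654,+0.96842,+0.24791)
r₃ = r₁×r₂ = (+0.43500,-0.21210,+0.87509); SVD([r₁ r₂ r₃]) → R = UVᵀ:
  R  [+0.90004 -0.02654 +0.43500]
  R  [+0.13107 +0.96842 -0.21210]
  R  [-0.41563 +0.24791 +0.87509]
t = (+0.01898, -0.06761, +0.90730) m
tr R = 2.743554; θ = arccos((tr R − 1)/2) = 0.511978 rad = 29.334°
axis k = ((R−Rᵀ)₃₂, (R−Rᵀ)₁₃, (R−Rᵀ)₂₁) / (2 sinθ) = (+0.469488, +0.868162, +0.160858)
rvec = θ·k = (+0.240368, +0.444480, +0.082356)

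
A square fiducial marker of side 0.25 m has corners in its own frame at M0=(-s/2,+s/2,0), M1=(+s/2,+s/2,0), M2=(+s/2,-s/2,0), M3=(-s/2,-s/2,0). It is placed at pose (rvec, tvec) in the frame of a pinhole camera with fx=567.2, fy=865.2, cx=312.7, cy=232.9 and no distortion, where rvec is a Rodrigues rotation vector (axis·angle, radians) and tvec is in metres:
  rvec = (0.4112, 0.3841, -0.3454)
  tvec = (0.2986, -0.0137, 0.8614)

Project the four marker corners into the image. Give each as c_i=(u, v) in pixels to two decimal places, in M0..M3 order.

Intrinsics K: fx=567.2, fy=865.2, cx=312.7, cy=232.9
Marker side s = 0.25 m; corners in marker frame (Z=0):
  M0 = (-0.1250, +0.1250, 0)
  M1 = (+0.1250, +0.1250, 0)
  M2 = (+0.1250, -0.1250, 0)
  M3 = (-0.1250, -0.1250, 0)
rvec = (0.4112, 0.3841, -0.3454), |rvec| = θ = 0.66024 rad = 37.829°
Rodrigues: sinθ=0.61331, 1−cosθ=0.21016; R = I + sinθ·[k]× + (1−cosθ)·[k]×²:
    [+0.87136 +0.39699 +0.28832]
    [-0.24470 +0.86097 -0.44593]
    [-0.42527 +0.31801 +0.84736]
t = (0.2986, -0.0137, 0.8614) m
M0: Pc = R·M0+t = (+0.23930, +0.12451, +0.95431); u = 567.2·(+0.23930)/0.95431 + 312.7 = 454.9317, v = 865.2·(+0.12451)/0.95431 + 232.9 = 345.7829
M1: Pc = R·M1+t = (+0.45714, +0.06333, +0.84799); u = 567.2·(+0.45714)/0.84799 + 312.7 = 618.4714, v = 865.2·(+0.06333)/0.84799 + 232.9 = 297.5184
M2: Pc = R·M2+t = (+0.35790, -0.15191, +0.76849); u = 567.2·(+0.35790)/0.76849 + 312.7 = 576.8526, v = 865.2·(-0.15191)/0.76849 + 232.9 = 61.8741
M3: Pc = R·M3+t = (+0.14006, -0.09073, +0.87481); u = 567.2·(+0.14006)/0.87481 + 312.7 = 403.5085, v = 865.2·(-0.09073)/0.87481 + 232.9 = 143.1632

c0=(454.93, 345.78) c1=(618.47, 297.52) c2=(576.85, 61.87) c3=(403.51, 143.16)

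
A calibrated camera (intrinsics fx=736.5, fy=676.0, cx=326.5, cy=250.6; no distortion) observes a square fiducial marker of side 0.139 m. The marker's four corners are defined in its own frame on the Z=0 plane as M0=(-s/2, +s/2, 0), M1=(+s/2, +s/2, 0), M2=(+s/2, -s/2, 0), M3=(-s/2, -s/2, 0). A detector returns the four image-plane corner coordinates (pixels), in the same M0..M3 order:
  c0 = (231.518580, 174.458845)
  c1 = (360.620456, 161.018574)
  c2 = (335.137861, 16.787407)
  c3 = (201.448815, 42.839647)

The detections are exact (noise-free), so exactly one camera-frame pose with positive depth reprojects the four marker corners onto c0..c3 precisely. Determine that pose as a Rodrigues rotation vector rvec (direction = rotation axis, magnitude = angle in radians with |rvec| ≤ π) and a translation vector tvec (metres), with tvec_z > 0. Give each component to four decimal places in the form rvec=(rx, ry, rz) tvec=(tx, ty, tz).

Intrinsics K: fx=736.5, fy=676.0, cx=326.5, cy=250.6
Marker side s = 0.139 m; corners in marker frame (Z=0):
  M0 = (-0.0695, +0.0695, 0)
  M1 = (+0.0695, +0.0695, 0)
  M2 = (+0.0695, -0.0695, 0)
  M3 = (-0.0695, -0.0695, 0)
Detected image corners:
  c0 = (231.518580, 174.458845) px
  c1 = (360.620456, 161.018574) px
  c2 = (335.137861, 16.787407) px
  c3 = (201.448815, 42.839647) px
Planar DLT: solve 8×8 A·h = b for H (H[2,2]=1):
  H  [+774.52622 +307.40022 +279.79089]
  H  [-200.48846 +1027.77685 +101.00568]
  H  [-0.60362 +0.37876 +1.00000]
B = K⁻¹H; ‖b₁‖=1.452588, ‖b₂‖=1.452588; λ = 2/(‖b₁‖+‖b₂‖) = 0.688427, sign → tz>0 ⇒ λ=+0.688427
r₁ = λ·B[:,0] = (+0.90819,-0.05013,-0.41555); r₂ = λ·B[:,1] = (+0.17174,+0.95001,+0.26075)
r₃ = r₁×r₂ = (+0.38170,-0.30818,+0.87140); SVD([r₁ r₂ r₃]) → R = UVᵀ:
  R  [+0.90819 +0.17174 +0.38170]
  R  [-0.05013 +0.95001 -0.30818]
  R  [-0.41555 +0.26075 +0.87140]
t = (-0.04366, -0.15234, +0.68843) m
tr R = 2.729591; θ = arccos((tr R − 1)/2) = 0.526053 rad = 30.141°
axis k = ((R−Rᵀ)₃₂, (R−Rᵀ)₁₃, (R−Rᵀ)₂₁) / (2 sinθ) = (+0.566520, +0.793880, -0.220929)
rvec = θ·k = (+0.298019, +0.417623, -0.116221)

rvec=(0.2980, 0.4176, -0.1162) tvec=(-0.0437, -0.1523, 0.6884)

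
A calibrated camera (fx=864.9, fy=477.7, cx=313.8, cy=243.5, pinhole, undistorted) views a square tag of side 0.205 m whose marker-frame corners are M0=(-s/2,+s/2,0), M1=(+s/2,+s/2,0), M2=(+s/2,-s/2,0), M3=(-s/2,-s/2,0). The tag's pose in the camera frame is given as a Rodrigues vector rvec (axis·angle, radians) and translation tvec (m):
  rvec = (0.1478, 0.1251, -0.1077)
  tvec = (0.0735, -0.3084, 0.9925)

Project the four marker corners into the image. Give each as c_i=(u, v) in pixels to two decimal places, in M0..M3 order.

Intrinsics K: fx=864.9, fy=477.7, cx=313.8, cy=243.5
Marker side s = 0.205 m; corners in marker frame (Z=0):
  M0 = (-0.1025, +0.1025, 0)
  M1 = (+0.1025, +0.1025, 0)
  M2 = (+0.1025, -0.1025, 0)
  M3 = (-0.1025, -0.1025, 0)
rvec = (0.1478, 0.1251, -0.1077), |rvec| = θ = 0.22157 rad = 12.695°
Rodrigues: sinθ=0.21976, 1−cosθ=0.02445; R = I + sinθ·[k]× + (1−cosθ)·[k]×²:
    [+0.98643 +0.11603 +0.11615]
    [-0.09761 +0.98335 -0.15330]
    [-0.13201 +0.13988 +0.98133]
t = (0.0735, -0.3084, 0.9925) m
M0: Pc = R·M0+t = (-0.01572, -0.19760, +1.02037); u = 864.9·(-0.01572)/1.02037 + 313.8 = 300.4783, v = 477.7·(-0.19760)/1.02037 + 243.5 = 150.9900
M1: Pc = R·M1+t = (+0.18650, -0.21761, +0.99331); u = 864.9·(+0.18650)/0.99331 + 313.8 = 476.1924, v = 477.7·(-0.21761)/0.99331 + 243.5 = 138.8462
M2: Pc = R·M2+t = (+0.16272, -0.41920, +0.96463); u = 864.9·(+0.16272)/0.96463 + 313.8 = 459.6934, v = 477.7·(-0.41920)/0.96463 + 243.5 = 35.9066
M3: Pc = R·M3+t = (-0.03950, -0.39919, +0.99169); u = 864.9·(-0.03950)/0.99169 + 313.8 = 279.3485, v = 477.7·(-0.39919)/0.99169 + 243.5 = 51.2106

c0=(300.48, 150.99) c1=(476.19, 138.85) c2=(459.69, 35.91) c3=(279.35, 51.21)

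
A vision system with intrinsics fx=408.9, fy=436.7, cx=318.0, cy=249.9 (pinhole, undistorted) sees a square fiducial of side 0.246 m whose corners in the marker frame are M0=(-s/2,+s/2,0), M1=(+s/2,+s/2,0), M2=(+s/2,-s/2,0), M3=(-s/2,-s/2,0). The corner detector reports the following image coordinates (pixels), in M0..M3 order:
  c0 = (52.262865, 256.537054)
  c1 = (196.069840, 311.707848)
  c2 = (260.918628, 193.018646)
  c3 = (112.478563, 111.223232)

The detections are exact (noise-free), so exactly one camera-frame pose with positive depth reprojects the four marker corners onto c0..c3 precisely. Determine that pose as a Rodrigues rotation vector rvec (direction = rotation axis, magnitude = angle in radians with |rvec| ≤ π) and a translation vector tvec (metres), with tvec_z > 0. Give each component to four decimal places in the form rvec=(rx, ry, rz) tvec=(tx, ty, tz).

Intrinsics K: fx=408.9, fy=436.7, cx=318.0, cy=249.9
Marker side s = 0.246 m; corners in marker frame (Z=0):
  M0 = (-0.1230, +0.1230, 0)
  M1 = (+0.1230, +0.1230, 0)
  M2 = (+0.1230, -0.1230, 0)
  M3 = (-0.1230, -0.1230, 0)
Detected image corners:
  c0 = (52.262865, 256.537054) px
  c1 = (196.069840, 311.707848) px
  c2 = (260.918628, 193.018646) px
  c3 = (112.478563, 111.223232) px
Planar DLT: solve 8×8 A·h = b for H (H[2,2]=1):
  H  [+689.32592 -193.88705 +159.46048]
  H  [+410.18717 +618.12440 +223.90426]
  H  [+0.61623 +0.39260 +1.00000]
B = K⁻¹H; ‖b₁‖=1.476380, ‖b₂‖=1.476380; λ = 2/(‖b₁‖+‖b₂‖) = 0.677332, sign → tz>0 ⇒ λ=+0.677332
r₁ = λ·B[:,0] = (+0.81724,+0.39736,+0.41739); r₂ = λ·B[:,1] = (-0.52797,+0.80655,+0.26592)
r₃ = r₁×r₂ = (-0.23099,-0.43770,+0.86895); SVD([r₁ r₂ r₃]) → R = UVᵀ:
  R  [+0.81724 -0.52797 -0.23099]
  R  [+0.39736 +0.80655 -0.43770]
  R  [+0.41739 +0.26592 +0.86895]
t = (-0.26262, -0.04032, +0.67733) m
tr R = 2.492745; θ = arccos((tr R − 1)/2) = 0.728202 rad = 41.723°
axis k = ((R−Rᵀ)₃₂, (R−Rᵀ)₁₃, (R−Rᵀ)₂₁) / (2 sinθ) = (+0.528615, -0.487116, +0.695186)
rvec = θ·k = (+0.384938, -0.354719, +0.506236)

rvec=(0.3849, -0.3547, 0.5062) tvec=(-0.2626, -0.0403, 0.6773)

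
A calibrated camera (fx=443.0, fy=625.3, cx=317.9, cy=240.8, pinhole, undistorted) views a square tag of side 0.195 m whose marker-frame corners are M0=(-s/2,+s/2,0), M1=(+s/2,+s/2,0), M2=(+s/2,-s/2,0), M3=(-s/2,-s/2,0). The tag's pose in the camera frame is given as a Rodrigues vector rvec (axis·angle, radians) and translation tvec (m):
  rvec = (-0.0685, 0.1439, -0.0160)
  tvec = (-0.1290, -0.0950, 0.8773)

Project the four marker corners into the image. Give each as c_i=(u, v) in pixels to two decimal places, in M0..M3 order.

Intrinsics K: fx=443.0, fy=625.3, cx=317.9, cy=240.8
Marker side s = 0.195 m; corners in marker frame (Z=0):
  M0 = (-0.0975, +0.0975, 0)
  M1 = (+0.0975, +0.0975, 0)
  M2 = (+0.0975, -0.0975, 0)
  M3 = (-0.0975, -0.0975, 0)
rvec = (-0.0685, 0.1439, -0.0160), |rvec| = θ = 0.16017 rad = 9.177°
Rodrigues: sinθ=0.15949, 1−cosθ=0.01280; R = I + sinθ·[k]× + (1−cosθ)·[k]×²:
    [+0.98954 +0.01101 +0.14383]
    [-0.02085 +0.99753 +0.06706]
    [-0.14274 -0.06936 +0.98733]
t = (-0.1290, -0.0950, 0.8773) m
M0: Pc = R·M0+t = (-0.22441, +0.00429, +0.88445); u = 443.0·(-0.22441)/0.88445 + 317.9 = 205.5008, v = 625.3·(+0.00429)/0.88445 + 240.8 = 243.8345
M1: Pc = R·M1+t = (-0.03145, +0.00023, +0.85662); u = 443.0·(-0.03145)/0.85662 + 317.9 = 301.6378, v = 625.3·(+0.00023)/0.85662 + 240.8 = 240.9653
M2: Pc = R·M2+t = (-0.03359, -0.19429, +0.87015); u = 443.0·(-0.03359)/0.87015 + 317.9 = 300.7971, v = 625.3·(-0.19429)/0.87015 + 240.8 = 101.1786
M3: Pc = R·M3+t = (-0.22655, -0.19023, +0.89798); u = 443.0·(-0.22655)/0.89798 + 317.9 = 206.1341, v = 625.3·(-0.19023)/0.89798 + 240.8 = 108.3375

c0=(205.50, 243.83) c1=(301.64, 240.97) c2=(300.80, 101.18) c3=(206.13, 108.34)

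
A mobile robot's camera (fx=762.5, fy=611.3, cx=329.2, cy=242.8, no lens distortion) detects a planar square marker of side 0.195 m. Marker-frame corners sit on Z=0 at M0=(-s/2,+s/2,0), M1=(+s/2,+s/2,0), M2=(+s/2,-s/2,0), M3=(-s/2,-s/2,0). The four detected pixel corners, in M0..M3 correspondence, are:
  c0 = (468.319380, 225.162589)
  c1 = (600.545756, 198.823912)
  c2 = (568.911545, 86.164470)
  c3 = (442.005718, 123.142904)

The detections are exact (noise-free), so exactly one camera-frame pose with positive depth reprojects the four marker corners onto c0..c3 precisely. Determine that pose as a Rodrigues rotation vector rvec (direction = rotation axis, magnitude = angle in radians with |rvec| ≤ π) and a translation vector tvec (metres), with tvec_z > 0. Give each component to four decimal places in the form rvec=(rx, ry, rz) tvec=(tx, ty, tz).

Intrinsics K: fx=762.5, fy=611.3, cx=329.2, cy=242.8
Marker side s = 0.195 m; corners in marker frame (Z=0):
  M0 = (-0.0975, +0.0975, 0)
  M1 = (+0.0975, +0.0975, 0)
  M2 = (+0.0975, -0.0975, 0)
  M3 = (-0.0975, -0.0975, 0)
Detected image corners:
  c0 = (468.319380, 225.162589) px
  c1 = (600.545756, 198.823912) px
  c2 = (568.911545, 86.164470) px
  c3 = (442.005718, 123.142904) px
Planar DLT: solve 8×8 A·h = b for H (H[2,2]=1):
  H  [+386.07937 +100.60007 +516.43708]
  H  [-247.31788 +534.64142 +158.67362]
  H  [-0.53514 -0.09092 +1.00000]
B = K⁻¹H; ‖b₁‖=0.931108, ‖b₂‖=0.931108; λ = 2/(‖b₁‖+‖b₂‖) = 1.073989, sign → tz>0 ⇒ λ=+1.073989
r₁ = λ·B[:,0] = (+0.79193,-0.20624,-0.57473); r₂ = λ·B[:,1] = (+0.18385,+0.97809,-0.09764)
r₃ = r₁×r₂ = (+0.58228,-0.02834,+0.81250); SVD([r₁ r₂ r₃]) → R = UVᵀ:
  R  [+0.79193 +0.18385 +0.58228]
  R  [-0.20624 +0.97809 -0.02834]
  R  [-0.57473 -0.09764 +0.81250]
t = (+0.26373, -0.14780, +1.07399) m
tr R = 2.582518; θ = arccos((tr R − 1)/2) = 0.657931 rad = 37.697°
axis k = ((R−Rᵀ)₃₂, (R−Rᵀ)₁₃, (R−Rᵀ)₂₁) / (2 sinθ) = (-0.056671, +0.946069, -0.318971)
rvec = θ·k = (-0.037286, +0.622448, -0.209861)

rvec=(-0.0373, 0.6224, -0.2099) tvec=(0.2637, -0.1478, 1.0740)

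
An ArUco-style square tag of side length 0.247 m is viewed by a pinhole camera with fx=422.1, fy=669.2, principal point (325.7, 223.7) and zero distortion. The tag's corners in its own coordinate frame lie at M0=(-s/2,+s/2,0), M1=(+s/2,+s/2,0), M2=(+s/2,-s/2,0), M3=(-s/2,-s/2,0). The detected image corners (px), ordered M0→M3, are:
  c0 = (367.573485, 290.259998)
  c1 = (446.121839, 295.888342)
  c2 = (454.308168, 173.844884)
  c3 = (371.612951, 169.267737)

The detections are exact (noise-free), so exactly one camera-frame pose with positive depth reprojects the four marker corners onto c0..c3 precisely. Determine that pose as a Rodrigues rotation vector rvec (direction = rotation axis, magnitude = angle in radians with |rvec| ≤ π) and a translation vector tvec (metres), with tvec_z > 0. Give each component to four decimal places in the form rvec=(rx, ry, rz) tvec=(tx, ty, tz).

rvec=(0.2701, 0.0620, 0.0318) tvec=(0.2595, 0.0198, 1.3056)

Intrinsics K: fx=422.1, fy=669.2, cx=325.7, cy=223.7
Marker side s = 0.247 m; corners in marker frame (Z=0):
  M0 = (-0.1235, +0.1235, 0)
  M1 = (+0.1235, +0.1235, 0)
  M2 = (+0.1235, -0.1235, 0)
  M3 = (-0.1235, -0.1235, 0)
Detected image corners:
  c0 = (367.573485, 290.259998) px
  c1 = (446.121839, 295.888342) px
  c2 = (454.308168, 173.844884) px
  c3 = (371.612951, 169.267737) px
Planar DLT: solve 8×8 A·h = b for H (H[2,2]=1):
  H  [+308.30821 +59.30035 +409.60956]
  H  [+10.57728 +539.57320 +233.83927]
  H  [-0.04363 +0.20493 +1.00000]
B = K⁻¹H; ‖b₁‖=0.765927, ‖b₂‖=0.765927; λ = 2/(‖b₁‖+‖b₂‖) = 1.305608, sign → tz>0 ⇒ λ=+1.305608
r₁ = λ·B[:,0] = (+0.99759,+0.03968,-0.05696); r₂ = λ·B[:,1] = (-0.02303,+0.96326,+0.26756)
r₃ = r₁×r₂ = (+0.06548,-0.26561,+0.96185); SVD([r₁ r₂ r₃]) → R = UVᵀ:
  R  [+0.99759 -0.02303 +0.06548]
  R  [+0.03968 +0.96326 -0.26561]
  R  [-0.05696 +0.26756 +0.96185]
t = (+0.25954, +0.01978, +1.30561) m
tr R = 2.922707; θ = arccos((tr R − 1)/2) = 0.278920 rad = 15.981°
axis k = ((R−Rᵀ)₃₂, (R−Rᵀ)₁₃, (R−Rᵀ)₂₁) / (2 sinθ) = (+0.968287, +0.222373, +0.113890)
rvec = θ·k = (+0.270074, +0.062024, +0.031766)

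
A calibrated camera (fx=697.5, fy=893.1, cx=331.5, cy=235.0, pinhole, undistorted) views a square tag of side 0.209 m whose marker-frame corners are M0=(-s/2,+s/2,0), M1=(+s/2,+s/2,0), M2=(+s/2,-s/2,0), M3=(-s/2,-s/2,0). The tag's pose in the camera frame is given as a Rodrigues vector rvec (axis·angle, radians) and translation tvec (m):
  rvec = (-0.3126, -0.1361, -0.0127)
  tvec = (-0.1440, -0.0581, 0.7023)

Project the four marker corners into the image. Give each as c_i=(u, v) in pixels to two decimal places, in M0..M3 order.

c0=(72.11, 290.03) c1=(293.83, 290.11) c2=(290.52, 48.08) c3=(88.34, 38.50)

Intrinsics K: fx=697.5, fy=893.1, cx=331.5, cy=235.0
Marker side s = 0.209 m; corners in marker frame (Z=0):
  M0 = (-0.1045, +0.1045, 0)
  M1 = (+0.1045, +0.1045, 0)
  M2 = (+0.1045, -0.1045, 0)
  M3 = (-0.1045, -0.1045, 0)
rvec = (-0.3126, -0.1361, -0.0127), |rvec| = θ = 0.34118 rad = 19.548°
Rodrigues: sinθ=0.33460, 1−cosθ=0.05764; R = I + sinθ·[k]× + (1−cosθ)·[k]×²:
    [+0.99075 +0.03352 -0.13151]
    [+0.00861 +0.95153 +0.30743]
    [+0.13544 -0.30571 +0.94244]
t = (-0.1440, -0.0581, 0.7023) m
M0: Pc = R·M0+t = (-0.24403, +0.04044, +0.65620); u = 697.5·(-0.24403)/0.65620 + 331.5 = 72.1108, v = 893.1·(+0.04044)/0.65620 + 235.0 = 290.0332
M1: Pc = R·M1+t = (-0.03696, +0.04224, +0.68451); u = 697.5·(-0.03696)/0.68451 + 331.5 = 293.8345, v = 893.1·(+0.04224)/0.68451 + 235.0 = 290.1057
M2: Pc = R·M2+t = (-0.04397, -0.15664, +0.74840); u = 697.5·(-0.04397)/0.74840 + 331.5 = 290.5206, v = 893.1·(-0.15664)/0.74840 + 235.0 = 48.0802
M3: Pc = R·M3+t = (-0.25104, -0.15844, +0.72009); u = 697.5·(-0.25104)/0.72009 + 331.5 = 88.3403, v = 893.1·(-0.15844)/0.72009 + 235.0 = 38.5000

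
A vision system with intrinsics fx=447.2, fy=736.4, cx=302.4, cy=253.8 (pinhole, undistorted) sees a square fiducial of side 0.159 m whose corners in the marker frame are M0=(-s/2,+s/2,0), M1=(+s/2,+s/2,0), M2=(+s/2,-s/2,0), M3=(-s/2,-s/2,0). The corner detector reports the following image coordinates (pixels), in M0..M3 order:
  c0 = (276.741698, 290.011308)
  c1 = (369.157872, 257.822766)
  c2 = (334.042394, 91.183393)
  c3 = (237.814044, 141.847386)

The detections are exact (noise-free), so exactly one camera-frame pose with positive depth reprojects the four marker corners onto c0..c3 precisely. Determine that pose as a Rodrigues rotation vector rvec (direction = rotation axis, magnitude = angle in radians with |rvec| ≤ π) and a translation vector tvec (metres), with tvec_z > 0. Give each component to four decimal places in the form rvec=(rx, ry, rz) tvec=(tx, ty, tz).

rvec=(0.4122, 0.3743, -0.2973) tvec=(0.0007, -0.0498, 0.6725)

Intrinsics K: fx=447.2, fy=736.4, cx=302.4, cy=253.8
Marker side s = 0.159 m; corners in marker frame (Z=0):
  M0 = (-0.0795, +0.0795, 0)
  M1 = (+0.0795, +0.0795, 0)
  M2 = (+0.0795, -0.0795, 0)
  M3 = (-0.0795, -0.0795, 0)
Detected image corners:
  c0 = (276.741698, 290.011308) px
  c1 = (369.157872, 257.822766) px
  c2 = (334.042394, 91.183393) px
  c3 = (237.814044, 141.847386) px
Planar DLT: solve 8×8 A·h = b for H (H[2,2]=1):
  H  [+407.51030 +383.51333 +302.88319]
  H  [-377.04835 +1083.38181 +199.30284]
  H  [-0.60847 +0.49302 +1.00000]
B = K⁻¹H; ‖b₁‖=1.486996, ‖b₂‖=1.486996; λ = 2/(‖b₁‖+‖b₂‖) = 0.672497, sign → tz>0 ⇒ λ=+0.672497
r₁ = λ·B[:,0] = (+0.88951,-0.20330,-0.40919); r₂ = λ·B[:,1] = (+0.35253,+0.87510,+0.33155)
r₃ = r₁×r₂ = (+0.29068,-0.43917,+0.85008); SVD([r₁ r₂ r₃]) → R = UVᵀ:
  R  [+0.88951 +0.35253 +0.29068]
  R  [-0.20330 +0.87510 -0.43917]
  R  [-0.40919 +0.33155 +0.85008]
t = (+0.00073, -0.04977, +0.67250) m
tr R = 2.614689; θ = arccos((tr R − 1)/2) = 0.631159 rad = 36.163°
axis k = ((R−Rᵀ)₃₂, (R−Rᵀ)₁₃, (R−Rᵀ)₂₁) / (2 sinθ) = (+0.653066, +0.593032, -0.470976)
rvec = θ·k = (+0.412188, +0.374297, -0.297261)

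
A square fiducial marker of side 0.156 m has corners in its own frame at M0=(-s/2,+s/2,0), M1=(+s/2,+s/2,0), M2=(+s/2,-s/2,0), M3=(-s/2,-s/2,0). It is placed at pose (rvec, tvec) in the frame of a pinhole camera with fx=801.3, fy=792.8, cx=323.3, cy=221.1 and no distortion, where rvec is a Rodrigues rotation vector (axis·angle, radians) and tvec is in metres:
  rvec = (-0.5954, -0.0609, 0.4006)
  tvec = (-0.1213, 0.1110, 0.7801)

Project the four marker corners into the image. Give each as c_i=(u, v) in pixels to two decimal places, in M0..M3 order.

Intrinsics K: fx=801.3, fy=792.8, cx=323.3, cy=221.1
Marker side s = 0.156 m; corners in marker frame (Z=0):
  M0 = (-0.0780, +0.0780, 0)
  M1 = (+0.0780, +0.0780, 0)
  M2 = (+0.0780, -0.0780, 0)
  M3 = (-0.0780, -0.0780, 0)
rvec = (-0.5954, -0.0609, 0.4006), |rvec| = θ = 0.72020 rad = 41.265°
Rodrigues: sinθ=0.65954, 1−cosθ=0.24833; R = I + sinθ·[k]× + (1−cosθ)·[k]×²:
    [+0.92139 -0.34950 -0.16996]
    [+0.38422 +0.75345 +0.53357]
    [-0.05842 -0.55693 +0.82850]
t = (-0.1213, 0.1110, 0.7801) m
M0: Pc = R·M0+t = (-0.22043, +0.13980, +0.74122); u = 801.3·(-0.22043)/0.74122 + 323.3 = 85.0025, v = 792.8·(+0.13980)/0.74122 + 221.1 = 370.6293
M1: Pc = R·M1+t = (-0.07669, +0.19974, +0.73210); u = 801.3·(-0.07669)/0.73210 + 323.3 = 239.3591, v = 792.8·(+0.19974)/0.73210 + 221.1 = 437.3977
M2: Pc = R·M2+t = (-0.02217, +0.08220, +0.81898); u = 801.3·(-0.02217)/0.81898 + 323.3 = 301.6081, v = 792.8·(+0.08220)/0.81898 + 221.1 = 300.6719
M3: Pc = R·M3+t = (-0.16591, +0.02226, +0.82810); u = 801.3·(-0.16591)/0.82810 + 323.3 = 162.7608, v = 792.8·(+0.02226)/0.82810 + 221.1 = 242.4133

c0=(85.00, 370.63) c1=(239.36, 437.40) c2=(301.61, 300.67) c3=(162.76, 242.41)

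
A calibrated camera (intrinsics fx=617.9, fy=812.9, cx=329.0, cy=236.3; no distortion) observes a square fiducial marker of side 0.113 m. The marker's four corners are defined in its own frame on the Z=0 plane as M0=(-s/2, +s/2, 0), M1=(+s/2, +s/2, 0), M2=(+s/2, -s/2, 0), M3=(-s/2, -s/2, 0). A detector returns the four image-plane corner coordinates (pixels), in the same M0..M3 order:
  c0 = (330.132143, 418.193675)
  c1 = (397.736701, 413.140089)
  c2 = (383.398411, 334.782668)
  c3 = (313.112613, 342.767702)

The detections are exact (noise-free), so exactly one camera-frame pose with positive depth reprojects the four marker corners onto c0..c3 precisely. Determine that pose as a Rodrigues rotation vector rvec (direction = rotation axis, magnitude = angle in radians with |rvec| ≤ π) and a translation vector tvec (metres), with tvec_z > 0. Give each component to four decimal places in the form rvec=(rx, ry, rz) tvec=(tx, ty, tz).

Intrinsics K: fx=617.9, fy=812.9, cx=329.0, cy=236.3
Marker side s = 0.113 m; corners in marker frame (Z=0):
  M0 = (-0.0565, +0.0565, 0)
  M1 = (+0.0565, +0.0565, 0)
  M2 = (+0.0565, -0.0565, 0)
  M3 = (-0.0565, -0.0565, 0)
Detected image corners:
  c0 = (330.132143, 418.193675) px
  c1 = (397.736701, 413.140089) px
  c2 = (383.398411, 334.782668) px
  c3 = (313.112613, 342.767702) px
Planar DLT: solve 8×8 A·h = b for H (H[2,2]=1):
  H  [+502.18354 +285.99204 +355.68893]
  H  [-171.45237 +835.99716 +378.17366]
  H  [-0.30237 +0.41292 +1.00000]
B = K⁻¹H; ‖b₁‖=1.026988, ‖b₂‖=1.026988; λ = 2/(‖b₁‖+‖b₂‖) = 0.973721, sign → tz>0 ⇒ λ=+0.973721
r₁ = λ·B[:,0] = (+0.94814,-0.11979,-0.29443); r₂ = λ·B[:,1] = (+0.23660,+0.88451,+0.40207)
r₃ = r₁×r₂ = (+0.21226,-0.45088,+0.86698); SVD([r₁ r₂ r₃]) → R = UVᵀ:
  R  [+0.94814 +0.23660 +0.21226]
  R  [-0.11979 +0.88451 -0.45088]
  R  [-0.29443 +0.40207 +0.86698]
t = (+0.04206, +0.16994, +0.97372) m
tr R = 2.699629; θ = arccos((tr R − 1)/2) = 0.555163 rad = 31.809°
axis k = ((R−Rᵀ)₃₂, (R−Rᵀ)₁₃, (R−Rᵀ)₂₁) / (2 sinθ) = (+0.809118, +0.480658, -0.338076)
rvec = θ·k = (+0.449193, +0.266844, -0.187687)

rvec=(0.4492, 0.2668, -0.1877) tvec=(0.0421, 0.1699, 0.9737)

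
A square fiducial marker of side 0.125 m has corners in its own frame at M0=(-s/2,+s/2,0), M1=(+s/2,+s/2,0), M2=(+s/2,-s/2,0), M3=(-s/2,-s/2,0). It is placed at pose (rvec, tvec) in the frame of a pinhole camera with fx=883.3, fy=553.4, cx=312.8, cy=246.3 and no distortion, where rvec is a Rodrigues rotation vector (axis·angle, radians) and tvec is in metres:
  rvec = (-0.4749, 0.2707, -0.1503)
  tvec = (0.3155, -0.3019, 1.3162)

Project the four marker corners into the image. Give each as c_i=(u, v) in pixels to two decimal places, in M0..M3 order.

c0=(489.98, 146.68) c1=(576.52, 133.38) c2=(558.28, 92.68) c3=(475.85, 106.24)

Intrinsics K: fx=883.3, fy=553.4, cx=312.8, cy=246.3
Marker side s = 0.125 m; corners in marker frame (Z=0):
  M0 = (-0.0625, +0.0625, 0)
  M1 = (+0.0625, +0.0625, 0)
  M2 = (+0.0625, -0.0625, 0)
  M3 = (-0.0625, -0.0625, 0)
rvec = (-0.4749, 0.2707, -0.1503), |rvec| = θ = 0.56692 rad = 32.482°
Rodrigues: sinθ=0.53704, 1−cosθ=0.15644; R = I + sinθ·[k]× + (1−cosθ)·[k]×²:
    [+0.95334 +0.07980 +0.29117]
    [-0.20495 +0.87923 +0.43006]
    [-0.22169 -0.46967 +0.85455]
t = (0.3155, -0.3019, 1.3162) m
M0: Pc = R·M0+t = (+0.26090, -0.23414, +1.30070); u = 883.3·(+0.26090)/1.30070 + 312.8 = 489.9788, v = 553.4·(-0.23414)/1.30070 + 246.3 = 146.6826
M1: Pc = R·M1+t = (+0.38007, -0.25976, +1.27299); u = 883.3·(+0.38007)/1.27299 + 312.8 = 576.5231, v = 553.4·(-0.25976)/1.27299 + 246.3 = 133.3769
M2: Pc = R·M2+t = (+0.37010, -0.36966, +1.33170); u = 883.3·(+0.37010)/1.33170 + 312.8 = 558.2801, v = 553.4·(-0.36966)/1.33170 + 246.3 = 92.6838
M3: Pc = R·M3+t = (+0.25093, -0.34404, +1.35941); u = 883.3·(+0.25093)/1.35941 + 312.8 = 475.8453, v = 553.4·(-0.34404)/1.35941 + 246.3 = 106.2444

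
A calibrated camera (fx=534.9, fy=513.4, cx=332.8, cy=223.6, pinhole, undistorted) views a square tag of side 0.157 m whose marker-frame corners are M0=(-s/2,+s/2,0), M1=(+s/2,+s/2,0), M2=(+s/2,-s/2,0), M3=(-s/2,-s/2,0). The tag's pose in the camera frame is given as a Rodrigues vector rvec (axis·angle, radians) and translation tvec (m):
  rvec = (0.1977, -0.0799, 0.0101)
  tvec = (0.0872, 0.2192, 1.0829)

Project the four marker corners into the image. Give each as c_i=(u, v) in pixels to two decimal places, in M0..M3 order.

c0=(336.50, 362.77) c1=(412.24, 361.34) c2=(415.91, 291.68) c3=(338.02, 292.33)

Intrinsics K: fx=534.9, fy=513.4, cx=332.8, cy=223.6
Marker side s = 0.157 m; corners in marker frame (Z=0):
  M0 = (-0.0785, +0.0785, 0)
  M1 = (+0.0785, +0.0785, 0)
  M2 = (+0.0785, -0.0785, 0)
  M3 = (-0.0785, -0.0785, 0)
rvec = (0.1977, -0.0799, 0.0101), |rvec| = θ = 0.21347 rad = 12.231°
Rodrigues: sinθ=0.21186, 1−cosθ=0.02270; R = I + sinθ·[k]× + (1−cosθ)·[k]×²:
    [+0.99677 -0.01789 -0.07830]
    [+0.00216 +0.98048 -0.19660]
    [+0.08029 +0.19580 +0.97735]
t = (0.0872, 0.2192, 1.0829) m
M0: Pc = R·M0+t = (+0.00755, +0.29600, +1.09197); u = 534.9·(+0.00755)/1.09197 + 332.8 = 336.4979, v = 513.4·(+0.29600)/1.09197 + 223.6 = 362.7668
M1: Pc = R·M1+t = (+0.16404, +0.29634, +1.10457); u = 534.9·(+0.16404)/1.10457 + 332.8 = 412.2389, v = 513.4·(+0.29634)/1.10457 + 223.6 = 361.3359
M2: Pc = R·M2+t = (+0.16685, +0.14240, +1.07383); u = 534.9·(+0.16685)/1.07383 + 332.8 = 415.9122, v = 513.4·(+0.14240)/1.07383 + 223.6 = 291.6822
M3: Pc = R·M3+t = (+0.01036, +0.14206, +1.06123); u = 534.9·(+0.01036)/1.06123 + 332.8 = 338.0209, v = 513.4·(+0.14206)/1.06123 + 223.6 = 292.3272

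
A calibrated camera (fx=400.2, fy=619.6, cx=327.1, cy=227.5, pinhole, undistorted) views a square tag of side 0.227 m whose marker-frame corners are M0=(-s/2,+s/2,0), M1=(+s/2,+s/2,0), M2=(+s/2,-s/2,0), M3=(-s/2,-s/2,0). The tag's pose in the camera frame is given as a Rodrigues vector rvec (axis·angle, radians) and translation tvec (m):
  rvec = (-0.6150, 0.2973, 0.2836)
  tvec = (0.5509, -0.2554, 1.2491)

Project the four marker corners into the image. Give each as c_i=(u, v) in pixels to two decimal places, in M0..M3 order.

Intrinsics K: fx=400.2, fy=619.6, cx=327.1, cy=227.5
Marker side s = 0.227 m; corners in marker frame (Z=0):
  M0 = (-0.1135, +0.1135, 0)
  M1 = (+0.1135, +0.1135, 0)
  M2 = (+0.1135, -0.1135, 0)
  M3 = (-0.1135, -0.1135, 0)
rvec = (-0.6150, 0.2973, 0.2836), |rvec| = θ = 0.73962 rad = 42.377°
Rodrigues: sinθ=0.67401, 1−cosθ=0.26128; R = I + sinθ·[k]× + (1−cosθ)·[k]×²:
    [+0.91937 -0.34577 +0.18762]
    [+0.17111 +0.78094 +0.60071]
    [-0.35423 -0.52017 +0.77714]
t = (0.5509, -0.2554, 1.2491) m
M0: Pc = R·M0+t = (+0.40731, -0.18618, +1.23027); u = 400.2·(+0.40731)/1.23027 + 327.1 = 459.5951, v = 619.6·(-0.18618)/1.23027 + 227.5 = 133.7315
M1: Pc = R·M1+t = (+0.61600, -0.14734, +1.14986); u = 400.2·(+0.61600)/1.14986 + 327.1 = 541.4963, v = 619.6·(-0.14734)/1.14986 + 227.5 = 148.1047
M2: Pc = R·M2+t = (+0.69449, -0.32462, +1.26793); u = 400.2·(+0.69449)/1.26793 + 327.1 = 546.3039, v = 619.6·(-0.32462)/1.26793 + 227.5 = 68.8707
M3: Pc = R·M3+t = (+0.48580, -0.36346, +1.34834); u = 400.2·(+0.48580)/1.34834 + 327.1 = 471.2884, v = 619.6·(-0.36346)/1.34834 + 227.5 = 60.4815

c0=(459.60, 133.73) c1=(541.50, 148.10) c2=(546.30, 68.87) c3=(471.29, 60.48)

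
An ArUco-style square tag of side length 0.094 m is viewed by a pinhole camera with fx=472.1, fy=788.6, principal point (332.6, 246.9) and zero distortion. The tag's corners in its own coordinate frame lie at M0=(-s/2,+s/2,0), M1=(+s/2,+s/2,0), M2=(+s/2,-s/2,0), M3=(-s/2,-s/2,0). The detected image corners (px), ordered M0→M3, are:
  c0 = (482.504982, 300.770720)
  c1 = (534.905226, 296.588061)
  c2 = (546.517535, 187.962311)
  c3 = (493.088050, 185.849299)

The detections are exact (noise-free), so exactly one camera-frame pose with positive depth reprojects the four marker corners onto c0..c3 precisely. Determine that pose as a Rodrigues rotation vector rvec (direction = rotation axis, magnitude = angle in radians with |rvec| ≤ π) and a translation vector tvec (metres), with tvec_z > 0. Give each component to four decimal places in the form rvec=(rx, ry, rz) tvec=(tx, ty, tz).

Intrinsics K: fx=472.1, fy=788.6, cx=332.6, cy=246.9
Marker side s = 0.094 m; corners in marker frame (Z=0):
  M0 = (-0.0470, +0.0470, 0)
  M1 = (+0.0470, +0.0470, 0)
  M2 = (+0.0470, -0.0470, 0)
  M3 = (-0.0470, -0.0470, 0)
Detected image corners:
  c0 = (482.504982, 300.770720) px
  c1 = (534.905226, 296.588061) px
  c2 = (546.517535, 187.962311) px
  c3 = (493.088050, 185.849299) px
Planar DLT: solve 8×8 A·h = b for H (H[2,2]=1):
  H  [+872.56815 +53.15494 +514.91599]
  H  [+134.69820 +1269.04116 +243.65327]
  H  [+0.60229 +0.33324 +1.00000]
B = K⁻¹H; ‖b₁‖=1.546189, ‖b₂‖=1.546189; λ = 2/(‖b₁‖+‖b₂‖) = 0.646751, sign → tz>0 ⇒ λ=+0.646751
r₁ = λ·B[:,0] = (+0.92094,-0.01149,+0.38953); r₂ = λ·B[:,1] = (-0.07902,+0.97330,+0.21552)
r₃ = r₁×r₂ = (-0.38161,-0.22927,+0.89544); SVD([r₁ r₂ r₃]) → R = UVᵀ:
  R  [+0.92094 -0.07902 -0.38161]
  R  [-0.01149 +0.97330 -0.22927]
  R  [+0.38953 +0.21552 +0.89544]
t = (+0.24976, -0.00266, +0.64675) m
tr R = 2.789678; θ = arccos((tr R − 1)/2) = 0.462725 rad = 26.512°
axis k = ((R−Rᵀ)₃₂, (R−Rᵀ)₁₃, (R−Rᵀ)₂₁) / (2 sinθ) = (+0.498209, -0.863751, +0.075643)
rvec = θ·k = (+0.230534, -0.399680, +0.035002)

rvec=(0.2305, -0.3997, 0.0350) tvec=(0.2498, -0.0027, 0.6468)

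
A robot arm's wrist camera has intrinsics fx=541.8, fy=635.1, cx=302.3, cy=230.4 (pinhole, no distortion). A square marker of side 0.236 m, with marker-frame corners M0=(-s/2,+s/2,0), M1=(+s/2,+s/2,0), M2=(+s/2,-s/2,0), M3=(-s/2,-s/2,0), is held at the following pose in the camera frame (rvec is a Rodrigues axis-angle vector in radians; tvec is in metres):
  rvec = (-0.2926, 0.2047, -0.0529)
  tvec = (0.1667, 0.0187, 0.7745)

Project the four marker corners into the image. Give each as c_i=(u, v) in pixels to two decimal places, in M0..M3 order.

c0=(340.60, 347.91) c1=(517.33, 338.35) c2=(494.90, 146.59) c3=(334.03, 165.84)

Intrinsics K: fx=541.8, fy=635.1, cx=302.3, cy=230.4
Marker side s = 0.236 m; corners in marker frame (Z=0):
  M0 = (-0.1180, +0.1180, 0)
  M1 = (+0.1180, +0.1180, 0)
  M2 = (+0.1180, -0.1180, 0)
  M3 = (-0.1180, -0.1180, 0)
rvec = (-0.2926, 0.2047, -0.0529), |rvec| = θ = 0.36099 rad = 20.683°
Rodrigues: sinθ=0.35320, 1−cosθ=0.06445; R = I + sinθ·[k]× + (1−cosθ)·[k]×²:
    [+0.97789 +0.02213 +0.20794]
    [-0.08138 +0.95627 +0.28093]
    [-0.19263 -0.29164 +0.93693]
t = (0.1667, 0.0187, 0.7745) m
M0: Pc = R·M0+t = (+0.05392, +0.14114, +0.76282); u = 541.8·(+0.05392)/0.76282 + 302.3 = 340.5979, v = 635.1·(+0.14114)/0.76282 + 230.4 = 347.9119
M1: Pc = R·M1+t = (+0.28470, +0.12194, +0.71736); u = 541.8·(+0.28470)/0.71736 + 302.3 = 517.3286, v = 635.1·(+0.12194)/0.71736 + 230.4 = 338.3549
M2: Pc = R·M2+t = (+0.27948, -0.10374, +0.78618); u = 541.8·(+0.27948)/0.78618 + 302.3 = 494.9037, v = 635.1·(-0.10374)/0.78618 + 230.4 = 146.5935
M3: Pc = R·M3+t = (+0.04870, -0.08454, +0.83164); u = 541.8·(+0.04870)/0.83164 + 302.3 = 334.0251, v = 635.1·(-0.08454)/0.83164 + 230.4 = 165.8418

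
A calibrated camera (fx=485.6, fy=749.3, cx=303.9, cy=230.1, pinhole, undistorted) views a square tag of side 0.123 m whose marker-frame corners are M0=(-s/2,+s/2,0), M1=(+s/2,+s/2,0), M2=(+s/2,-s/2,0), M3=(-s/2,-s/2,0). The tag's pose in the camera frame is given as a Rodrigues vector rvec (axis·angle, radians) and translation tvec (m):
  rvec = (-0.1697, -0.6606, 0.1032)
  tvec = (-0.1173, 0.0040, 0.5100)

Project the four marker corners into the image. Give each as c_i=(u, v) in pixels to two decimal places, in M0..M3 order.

Intrinsics K: fx=485.6, fy=749.3, cx=303.9, cy=230.1
Marker side s = 0.123 m; corners in marker frame (Z=0):
  M0 = (-0.0615, +0.0615, 0)
  M1 = (+0.0615, +0.0615, 0)
  M2 = (+0.0615, -0.0615, 0)
  M3 = (-0.0615, -0.0615, 0)
rvec = (-0.1697, -0.6606, 0.1032), |rvec| = θ = 0.68981 rad = 39.523°
Rodrigues: sinθ=0.63639, 1−cosθ=0.22863; R = I + sinθ·[k]× + (1−cosθ)·[k]×²:
    [+0.78520 -0.04134 -0.61786]
    [+0.14907 +0.98105 +0.12380]
    [+0.60103 -0.18931 +0.77648]
t = (-0.1173, 0.0040, 0.5100) m
M0: Pc = R·M0+t = (-0.16813, +0.05517, +0.46139); u = 485.6·(-0.16813)/0.46139 + 303.9 = 126.9467, v = 749.3·(+0.05517)/0.46139 + 230.1 = 319.6897
M1: Pc = R·M1+t = (-0.07155, +0.07350, +0.53532); u = 485.6·(-0.07155)/0.53532 + 303.9 = 238.9931, v = 749.3·(+0.07350)/0.53532 + 230.1 = 332.9828
M2: Pc = R·M2+t = (-0.06647, -0.04717, +0.55861); u = 485.6·(-0.06647)/0.55861 + 303.9 = 246.1195, v = 749.3·(-0.04717)/0.55861 + 230.1 = 166.8322
M3: Pc = R·M3+t = (-0.16305, -0.06550, +0.48468); u = 485.6·(-0.16305)/0.48468 + 303.9 = 140.5431, v = 749.3·(-0.06550)/0.48468 + 230.1 = 128.8355

c0=(126.95, 319.69) c1=(238.99, 332.98) c2=(246.12, 166.83) c3=(140.54, 128.84)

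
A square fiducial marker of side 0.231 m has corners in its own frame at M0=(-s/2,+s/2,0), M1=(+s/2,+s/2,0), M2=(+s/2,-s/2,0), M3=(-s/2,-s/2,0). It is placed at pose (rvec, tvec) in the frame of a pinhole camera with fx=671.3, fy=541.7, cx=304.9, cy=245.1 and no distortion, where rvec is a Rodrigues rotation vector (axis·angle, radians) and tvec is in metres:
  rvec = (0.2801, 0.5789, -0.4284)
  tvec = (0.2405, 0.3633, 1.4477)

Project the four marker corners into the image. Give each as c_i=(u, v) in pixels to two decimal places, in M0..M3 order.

Intrinsics K: fx=671.3, fy=541.7, cx=304.9, cy=245.1
Marker side s = 0.231 m; corners in marker frame (Z=0):
  M0 = (-0.1155, +0.1155, 0)
  M1 = (+0.1155, +0.1155, 0)
  M2 = (+0.1155, -0.1155, 0)
  M3 = (-0.1155, -0.1155, 0)
rvec = (0.2801, 0.5789, -0.4284), |rvec| = θ = 0.77273 rad = 44.274°
Rodrigues: sinθ=0.69809, 1−cosθ=0.28399; R = I + sinθ·[k]× + (1−cosθ)·[k]×²:
    [+0.75332 +0.46414 +0.46591]
    [-0.30990 +0.87540 -0.37100]
    [-0.58006 +0.13509 +0.80330]
t = (0.2405, 0.3633, 1.4477) m
M0: Pc = R·M0+t = (+0.20710, +0.50020, +1.53030); u = 671.3·(+0.20710)/1.53030 + 304.9 = 395.7488, v = 541.7·(+0.50020)/1.53030 + 245.1 = 422.1630
M1: Pc = R·M1+t = (+0.38112, +0.42861, +1.39631); u = 671.3·(+0.38112)/1.39631 + 304.9 = 488.1291, v = 541.7·(+0.42861)/1.39631 + 245.1 = 411.3820
M2: Pc = R·M2+t = (+0.27390, +0.22640, +1.36510); u = 671.3·(+0.27390)/1.36510 + 304.9 = 439.5930, v = 541.7·(+0.22640)/1.36510 + 245.1 = 334.9394
M3: Pc = R·M3+t = (+0.09988, +0.29799, +1.49909); u = 671.3·(+0.09988)/1.49909 + 304.9 = 349.6279, v = 541.7·(+0.29799)/1.49909 + 245.1 = 352.7774

c0=(395.75, 422.16) c1=(488.13, 411.38) c2=(439.59, 334.94) c3=(349.63, 352.78)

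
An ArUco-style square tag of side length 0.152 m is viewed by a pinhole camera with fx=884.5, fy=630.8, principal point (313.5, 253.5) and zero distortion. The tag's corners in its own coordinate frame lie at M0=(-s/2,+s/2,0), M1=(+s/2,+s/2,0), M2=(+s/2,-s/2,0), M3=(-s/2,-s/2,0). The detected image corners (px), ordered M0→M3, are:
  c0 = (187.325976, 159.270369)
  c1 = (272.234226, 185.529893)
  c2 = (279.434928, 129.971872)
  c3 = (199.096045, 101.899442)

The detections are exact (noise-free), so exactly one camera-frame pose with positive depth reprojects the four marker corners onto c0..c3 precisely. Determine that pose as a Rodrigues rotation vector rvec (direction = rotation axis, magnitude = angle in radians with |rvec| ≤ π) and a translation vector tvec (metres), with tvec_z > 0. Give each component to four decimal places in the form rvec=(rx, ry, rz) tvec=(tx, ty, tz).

rvec=(-0.4294, -0.6064, 0.2004) tvec=(-0.1218, -0.2409, 1.3860)

Intrinsics K: fx=884.5, fy=630.8, cx=313.5, cy=253.5
Marker side s = 0.152 m; corners in marker frame (Z=0):
  M0 = (-0.0760, +0.0760, 0)
  M1 = (+0.0760, +0.0760, 0)
  M2 = (+0.0760, -0.0760, 0)
  M3 = (-0.0760, -0.0760, 0)
Detected image corners:
  c0 = (187.325976, 159.270369) px
  c1 = (272.234226, 185.529893) px
  c2 = (279.434928, 129.971872) px
  c3 = (199.096045, 101.899442) px
Planar DLT: solve 8×8 A·h = b for H (H[2,2]=1):
  H  [+629.05794 -137.45835 +235.78811]
  H  [+231.64352 +324.91568 +143.85528]
  H  [+0.36606 -0.32181 +1.00000]
B = K⁻¹H; ‖b₁‖=0.721485, ‖b₂‖=0.721485; λ = 2/(‖b₁‖+‖b₂‖) = 1.386029, sign → tz>0 ⇒ λ=+1.386029
r₁ = λ·B[:,0] = (+0.80592,+0.30508,+0.50737); r₂ = λ·B[:,1] = (-0.05731,+0.89317,-0.44604)
r₃ = r₁×r₂ = (-0.58925,+0.33040,+0.73731); SVD([r₁ r₂ r₃]) → R = UVᵀ:
  R  [+0.80592 -0.05731 -0.58925]
  R  [+0.30508 +0.89317 +0.33040]
  R  [+0.50737 -0.44604 +0.73731]
t = (-0.12178, -0.24092, +1.38603) m
tr R = 2.436397; θ = arccos((tr R − 1)/2) = 0.769587 rad = 44.094°
axis k = ((R−Rᵀ)₃₂, (R−Rᵀ)₁₃, (R−Rᵀ)₂₁) / (2 sinθ) = (-0.557918, -0.787985, +0.260397)
rvec = θ·k = (-0.429366, -0.606423, +0.200398)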